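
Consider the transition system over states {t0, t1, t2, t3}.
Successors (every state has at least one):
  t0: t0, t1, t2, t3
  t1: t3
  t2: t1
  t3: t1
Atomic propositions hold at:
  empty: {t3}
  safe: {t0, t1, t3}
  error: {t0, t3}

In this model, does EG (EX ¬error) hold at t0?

Sat(¬error) = {t1, t2}
Sat(EX ¬error) = {s : some successor in {t1, t2}} = {t0, t2, t3}
EG (EX ¬error): greatest fixpoint, start Z0 = {t0, t2, t3}, keep only states in Sat with some successor in Z. Z1 = {t0}; fixed.
Sat(EG (EX ¬error)) = {t0}
t0 ∈ Sat(EG (EX ¬error)) = {t0}, so the formula holds at t0.

Yes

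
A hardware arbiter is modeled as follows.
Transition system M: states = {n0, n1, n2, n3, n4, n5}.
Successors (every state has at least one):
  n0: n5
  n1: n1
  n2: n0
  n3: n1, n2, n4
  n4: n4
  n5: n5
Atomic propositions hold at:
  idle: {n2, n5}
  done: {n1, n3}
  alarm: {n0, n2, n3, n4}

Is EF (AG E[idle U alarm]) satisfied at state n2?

No

E[idle U alarm]: least fixpoint, start Z0 = Sat(alarm) = {n0, n2, n3, n4}, add states in Sat(idle) with some successor in Z. Already a fixed point.
Sat(E[idle U alarm]) = {n0, n2, n3, n4}
AG E[idle U alarm]: greatest fixpoint, start Z0 = {n0, n2, n3, n4}, keep only states in Sat with every successor in Z. Z1 = {n2, n4}; Z2 = {n4}; fixed.
Sat(AG E[idle U alarm]) = {n4}
EF (AG E[idle U alarm]): least fixpoint, start Z0 = {n4}, add states with some successor in Z. Z1 = {n3, n4}; fixed.
Sat(EF (AG E[idle U alarm])) = {n3, n4}
n2 ∉ Sat(EF (AG E[idle U alarm])) = {n3, n4}, so the formula does not hold at n2.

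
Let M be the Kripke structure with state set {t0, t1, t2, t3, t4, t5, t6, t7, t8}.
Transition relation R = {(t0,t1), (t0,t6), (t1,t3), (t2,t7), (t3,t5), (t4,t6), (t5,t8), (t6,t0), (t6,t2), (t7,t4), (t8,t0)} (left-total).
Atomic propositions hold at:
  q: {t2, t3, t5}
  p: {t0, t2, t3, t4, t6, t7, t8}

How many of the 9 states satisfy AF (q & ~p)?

Sat(~p) = {t1, t5}
Sat(q & ~p) = {t5}
AF (q & ~p): least fixpoint, start Z0 = {t5}, add states with every successor in Z. Z1 = {t3, t5}; Z2 = {t1, t3, t5}; fixed.
Sat(AF (q & ~p)) = {t1, t3, t5}
|Sat(AF (q & ~p))| = |{t1, t3, t5}| = 3.

3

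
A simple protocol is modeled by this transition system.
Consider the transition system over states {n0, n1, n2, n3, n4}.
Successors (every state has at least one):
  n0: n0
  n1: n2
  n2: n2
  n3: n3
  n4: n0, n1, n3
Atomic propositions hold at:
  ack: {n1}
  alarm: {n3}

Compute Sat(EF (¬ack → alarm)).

{n1, n3, n4}

Sat(¬ack) = {n0, n2, n3, n4}
Sat(¬ack → alarm) = {n1, n3}
EF (¬ack → alarm): least fixpoint, start Z0 = {n1, n3}, add states with some successor in Z. Z1 = {n1, n3, n4}; fixed.
Sat(EF (¬ack → alarm)) = {n1, n3, n4}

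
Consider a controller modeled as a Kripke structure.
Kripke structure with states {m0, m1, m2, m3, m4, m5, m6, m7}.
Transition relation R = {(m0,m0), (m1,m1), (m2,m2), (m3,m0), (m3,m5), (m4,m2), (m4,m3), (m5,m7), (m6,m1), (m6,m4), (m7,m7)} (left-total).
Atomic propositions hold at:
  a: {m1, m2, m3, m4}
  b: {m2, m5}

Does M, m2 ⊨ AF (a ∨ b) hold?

Yes

Sat(a ∨ b) = {m1, m2, m3, m4, m5}
AF (a ∨ b): least fixpoint, start Z0 = {m1, m2, m3, m4, m5}, add states with every successor in Z. Z1 = {m1, m2, m3, m4, m5, m6}; fixed.
Sat(AF (a ∨ b)) = {m1, m2, m3, m4, m5, m6}
m2 ∈ Sat(AF (a ∨ b)) = {m1, m2, m3, m4, m5, m6}, so the formula holds at m2.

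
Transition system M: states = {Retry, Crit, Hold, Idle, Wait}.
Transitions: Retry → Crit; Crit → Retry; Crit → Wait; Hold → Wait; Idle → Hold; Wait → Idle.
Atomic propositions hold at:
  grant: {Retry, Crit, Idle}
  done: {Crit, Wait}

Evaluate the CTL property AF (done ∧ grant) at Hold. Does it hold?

Sat(done ∧ grant) = {Crit}
AF (done ∧ grant): least fixpoint, start Z0 = {Crit}, add states with every successor in Z. Z1 = {Retry, Crit}; fixed.
Sat(AF (done ∧ grant)) = {Retry, Crit}
Hold ∉ Sat(AF (done ∧ grant)) = {Retry, Crit}, so the formula does not hold at Hold.

No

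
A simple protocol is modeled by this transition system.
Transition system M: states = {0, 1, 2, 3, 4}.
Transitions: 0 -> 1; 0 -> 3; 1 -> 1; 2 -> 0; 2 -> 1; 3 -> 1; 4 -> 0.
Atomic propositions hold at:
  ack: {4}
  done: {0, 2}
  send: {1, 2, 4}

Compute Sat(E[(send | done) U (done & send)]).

{2}

Sat(send | done) = {0, 1, 2, 4}
Sat(done & send) = {2}
E[(send | done) U (done & send)]: least fixpoint, start Z0 = Sat((done & send)) = {2}, add states in Sat(send | done) with some successor in Z. Already a fixed point.
Sat(E[(send | done) U (done & send)]) = {2}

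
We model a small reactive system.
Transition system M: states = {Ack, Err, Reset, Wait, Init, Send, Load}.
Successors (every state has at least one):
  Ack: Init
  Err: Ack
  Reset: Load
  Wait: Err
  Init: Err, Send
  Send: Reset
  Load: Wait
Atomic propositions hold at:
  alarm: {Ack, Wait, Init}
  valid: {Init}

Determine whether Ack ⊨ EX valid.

Sat(EX valid) = {s : some successor in {Init}} = {Ack}
Ack ∈ Sat(EX valid) = {Ack}, so the formula holds at Ack.

Yes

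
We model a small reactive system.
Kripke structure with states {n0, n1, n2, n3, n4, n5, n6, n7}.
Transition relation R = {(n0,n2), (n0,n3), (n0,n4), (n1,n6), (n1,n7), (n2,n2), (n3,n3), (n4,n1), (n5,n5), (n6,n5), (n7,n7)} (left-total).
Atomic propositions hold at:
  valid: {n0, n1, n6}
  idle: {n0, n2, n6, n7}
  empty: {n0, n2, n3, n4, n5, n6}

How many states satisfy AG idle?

2

AG idle: greatest fixpoint, start Z0 = {n0, n2, n6, n7}, keep only states in Sat with every successor in Z. Z1 = {n2, n7}; fixed.
Sat(AG idle) = {n2, n7}
|Sat(AG idle)| = |{n2, n7}| = 2.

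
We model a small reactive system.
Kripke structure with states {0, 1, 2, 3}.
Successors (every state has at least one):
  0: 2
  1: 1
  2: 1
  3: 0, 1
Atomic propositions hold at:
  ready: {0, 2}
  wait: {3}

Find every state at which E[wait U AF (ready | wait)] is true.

{0, 2, 3}

Sat(ready | wait) = {0, 2, 3}
AF (ready | wait): least fixpoint, start Z0 = {0, 2, 3}, add states with every successor in Z. Already a fixed point.
Sat(AF (ready | wait)) = {0, 2, 3}
E[wait U AF (ready | wait)]: least fixpoint, start Z0 = Sat(AF (ready | wait)) = {0, 2, 3}, add states in Sat(wait) with some successor in Z. Already a fixed point.
Sat(E[wait U AF (ready | wait)]) = {0, 2, 3}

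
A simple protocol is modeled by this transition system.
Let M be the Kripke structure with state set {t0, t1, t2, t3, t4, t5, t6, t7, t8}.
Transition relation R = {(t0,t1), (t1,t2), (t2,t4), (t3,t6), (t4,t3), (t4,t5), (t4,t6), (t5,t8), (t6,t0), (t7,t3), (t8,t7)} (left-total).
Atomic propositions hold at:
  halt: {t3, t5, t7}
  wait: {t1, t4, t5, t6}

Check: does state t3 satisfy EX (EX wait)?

Sat(EX wait) = {s : some successor in {t1, t4, t5, t6}} = {t0, t2, t3, t4}
Sat(EX (EX wait)) = {s : some successor in {t0, t2, t3, t4}} = {t1, t2, t4, t6, t7}
t3 ∉ Sat(EX (EX wait)) = {t1, t2, t4, t6, t7}, so the formula does not hold at t3.

No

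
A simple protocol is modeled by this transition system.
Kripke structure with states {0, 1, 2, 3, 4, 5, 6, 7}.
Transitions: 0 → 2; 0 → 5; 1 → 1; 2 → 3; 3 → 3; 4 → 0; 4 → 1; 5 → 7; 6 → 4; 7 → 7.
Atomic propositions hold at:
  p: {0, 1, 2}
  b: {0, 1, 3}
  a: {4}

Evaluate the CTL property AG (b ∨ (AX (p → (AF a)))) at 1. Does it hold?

Yes

AF a: least fixpoint, start Z0 = {4}, add states with every successor in Z. Z1 = {4, 6}; fixed.
Sat(AF a) = {4, 6}
Sat(p → (AF a)) = {3, 4, 5, 6, 7}
Sat(AX (p → (AF a))) = {s : every successor in {3, 4, 5, 6, 7}} = {2, 3, 5, 6, 7}
Sat(b ∨ (AX (p → (AF a)))) = {0, 1, 2, 3, 5, 6, 7}
AG (b ∨ (AX (p → (AF a)))): greatest fixpoint, start Z0 = {0, 1, 2, 3, 5, 6, 7}, keep only states in Sat with every successor in Z. Z1 = {0, 1, 2, 3, 5, 7}; fixed.
Sat(AG (b ∨ (AX (p → (AF a))))) = {0, 1, 2, 3, 5, 7}
1 ∈ Sat(AG (b ∨ (AX (p → (AF a))))) = {0, 1, 2, 3, 5, 7}, so the formula holds at 1.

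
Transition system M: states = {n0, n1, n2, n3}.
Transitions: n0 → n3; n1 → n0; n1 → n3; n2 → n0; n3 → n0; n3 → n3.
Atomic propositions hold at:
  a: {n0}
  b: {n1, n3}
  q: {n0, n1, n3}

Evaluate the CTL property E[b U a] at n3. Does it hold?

E[b U a]: least fixpoint, start Z0 = Sat(a) = {n0}, add states in Sat(b) with some successor in Z. Z1 = {n0, n1, n3}; fixed.
Sat(E[b U a]) = {n0, n1, n3}
n3 ∈ Sat(E[b U a]) = {n0, n1, n3}, so the formula holds at n3.

Yes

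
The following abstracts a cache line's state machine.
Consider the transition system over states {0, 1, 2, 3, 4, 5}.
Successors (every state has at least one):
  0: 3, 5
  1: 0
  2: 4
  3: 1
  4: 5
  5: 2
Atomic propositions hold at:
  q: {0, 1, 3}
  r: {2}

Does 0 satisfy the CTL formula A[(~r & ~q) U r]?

No

Sat(~r) = {0, 1, 3, 4, 5}
Sat(~q) = {2, 4, 5}
Sat(~r & ~q) = {4, 5}
A[(~r & ~q) U r]: least fixpoint, start Z0 = Sat(r) = {2}, add states in Sat(~r & ~q) with every successor in Z. Z1 = {2, 5}; Z2 = {2, 4, 5}; fixed.
Sat(A[(~r & ~q) U r]) = {2, 4, 5}
0 ∉ Sat(A[(~r & ~q) U r]) = {2, 4, 5}, so the formula does not hold at 0.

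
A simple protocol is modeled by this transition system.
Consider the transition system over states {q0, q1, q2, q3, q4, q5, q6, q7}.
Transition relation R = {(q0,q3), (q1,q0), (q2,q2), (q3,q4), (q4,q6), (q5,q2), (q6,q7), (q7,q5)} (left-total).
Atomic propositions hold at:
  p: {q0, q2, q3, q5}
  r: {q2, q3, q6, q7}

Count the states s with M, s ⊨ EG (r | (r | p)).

Sat(r | p) = {q0, q2, q3, q5, q6, q7}
Sat(r | (r | p)) = {q0, q2, q3, q5, q6, q7}
EG (r | (r | p)): greatest fixpoint, start Z0 = {q0, q2, q3, q5, q6, q7}, keep only states in Sat with some successor in Z. Z1 = {q0, q2, q5, q6, q7}; Z2 = {q2, q5, q6, q7}; fixed.
Sat(EG (r | (r | p))) = {q2, q5, q6, q7}
|Sat(EG (r | (r | p)))| = |{q2, q5, q6, q7}| = 4.

4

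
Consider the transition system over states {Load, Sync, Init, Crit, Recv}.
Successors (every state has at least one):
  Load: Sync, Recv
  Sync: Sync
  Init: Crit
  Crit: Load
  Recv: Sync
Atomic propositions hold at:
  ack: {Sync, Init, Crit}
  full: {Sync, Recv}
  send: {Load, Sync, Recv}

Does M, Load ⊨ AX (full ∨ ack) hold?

Sat(full ∨ ack) = {Sync, Init, Crit, Recv}
Sat(AX (full ∨ ack)) = {s : every successor in {Sync, Init, Crit, Recv}} = {Load, Sync, Init, Recv}
Load ∈ Sat(AX (full ∨ ack)) = {Load, Sync, Init, Recv}, so the formula holds at Load.

Yes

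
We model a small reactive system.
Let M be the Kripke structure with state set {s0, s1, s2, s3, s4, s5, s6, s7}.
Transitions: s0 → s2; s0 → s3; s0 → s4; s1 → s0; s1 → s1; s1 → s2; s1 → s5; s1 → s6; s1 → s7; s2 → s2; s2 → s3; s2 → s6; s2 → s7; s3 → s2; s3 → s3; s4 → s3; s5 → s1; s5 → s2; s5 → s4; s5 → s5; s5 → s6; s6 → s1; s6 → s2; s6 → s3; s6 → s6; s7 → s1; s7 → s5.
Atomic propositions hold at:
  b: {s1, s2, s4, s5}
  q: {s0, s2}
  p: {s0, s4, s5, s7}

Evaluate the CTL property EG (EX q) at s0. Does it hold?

Yes

Sat(EX q) = {s : some successor in {s0, s2}} = {s0, s1, s2, s3, s5, s6}
EG (EX q): greatest fixpoint, start Z0 = {s0, s1, s2, s3, s5, s6}, keep only states in Sat with some successor in Z. Already a fixed point.
Sat(EG (EX q)) = {s0, s1, s2, s3, s5, s6}
s0 ∈ Sat(EG (EX q)) = {s0, s1, s2, s3, s5, s6}, so the formula holds at s0.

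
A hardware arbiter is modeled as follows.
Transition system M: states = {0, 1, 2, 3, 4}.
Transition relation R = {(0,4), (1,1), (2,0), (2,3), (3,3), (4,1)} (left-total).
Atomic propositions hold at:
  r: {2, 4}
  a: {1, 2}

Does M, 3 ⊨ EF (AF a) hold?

No

AF a: least fixpoint, start Z0 = {1, 2}, add states with every successor in Z. Z1 = {1, 2, 4}; Z2 = {0, 1, 2, 4}; fixed.
Sat(AF a) = {0, 1, 2, 4}
EF (AF a): least fixpoint, start Z0 = {0, 1, 2, 4}, add states with some successor in Z. Already a fixed point.
Sat(EF (AF a)) = {0, 1, 2, 4}
3 ∉ Sat(EF (AF a)) = {0, 1, 2, 4}, so the formula does not hold at 3.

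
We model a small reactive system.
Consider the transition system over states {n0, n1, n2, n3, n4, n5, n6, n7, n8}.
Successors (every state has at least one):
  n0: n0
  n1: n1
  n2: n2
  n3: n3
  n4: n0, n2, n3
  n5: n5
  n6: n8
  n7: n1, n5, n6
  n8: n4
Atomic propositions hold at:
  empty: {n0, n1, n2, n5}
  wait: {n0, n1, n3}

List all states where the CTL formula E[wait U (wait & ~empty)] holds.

{n3}

Sat(~empty) = {n3, n4, n6, n7, n8}
Sat(wait & ~empty) = {n3}
E[wait U (wait & ~empty)]: least fixpoint, start Z0 = Sat((wait & ~empty)) = {n3}, add states in Sat(wait) with some successor in Z. Already a fixed point.
Sat(E[wait U (wait & ~empty)]) = {n3}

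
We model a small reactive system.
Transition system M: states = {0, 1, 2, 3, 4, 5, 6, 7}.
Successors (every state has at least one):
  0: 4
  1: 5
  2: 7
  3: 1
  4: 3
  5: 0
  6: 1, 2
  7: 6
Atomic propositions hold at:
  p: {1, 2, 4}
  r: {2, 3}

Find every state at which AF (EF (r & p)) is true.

Sat(r & p) = {2}
EF (r & p): least fixpoint, start Z0 = {2}, add states with some successor in Z. Z1 = {2, 6}; Z2 = {2, 6, 7}; fixed.
Sat(EF (r & p)) = {2, 6, 7}
AF (EF (r & p)): least fixpoint, start Z0 = {2, 6, 7}, add states with every successor in Z. Already a fixed point.
Sat(AF (EF (r & p))) = {2, 6, 7}

{2, 6, 7}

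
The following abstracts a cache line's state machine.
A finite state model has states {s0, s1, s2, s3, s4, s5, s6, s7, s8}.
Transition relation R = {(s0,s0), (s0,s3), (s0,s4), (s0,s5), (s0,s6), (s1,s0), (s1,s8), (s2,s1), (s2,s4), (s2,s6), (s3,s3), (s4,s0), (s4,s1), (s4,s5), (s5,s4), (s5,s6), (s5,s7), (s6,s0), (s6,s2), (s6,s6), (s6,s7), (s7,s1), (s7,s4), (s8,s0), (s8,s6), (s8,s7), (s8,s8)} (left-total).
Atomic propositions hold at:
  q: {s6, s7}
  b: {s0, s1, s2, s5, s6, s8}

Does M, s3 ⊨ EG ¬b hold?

Sat(¬b) = {s3, s4, s7}
EG ¬b: greatest fixpoint, start Z0 = {s3, s4, s7}, keep only states in Sat with some successor in Z. Z1 = {s3, s7}; Z2 = {s3}; fixed.
Sat(EG ¬b) = {s3}
s3 ∈ Sat(EG ¬b) = {s3}, so the formula holds at s3.

Yes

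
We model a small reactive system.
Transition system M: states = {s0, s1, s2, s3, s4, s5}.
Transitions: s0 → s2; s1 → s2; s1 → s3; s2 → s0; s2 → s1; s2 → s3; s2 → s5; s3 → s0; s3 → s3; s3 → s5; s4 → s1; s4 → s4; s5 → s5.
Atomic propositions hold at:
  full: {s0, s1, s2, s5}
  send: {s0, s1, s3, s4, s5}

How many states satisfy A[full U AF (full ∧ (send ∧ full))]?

Sat(send ∧ full) = {s0, s1, s5}
Sat(full ∧ (send ∧ full)) = {s0, s1, s5}
AF (full ∧ (send ∧ full)): least fixpoint, start Z0 = {s0, s1, s5}, add states with every successor in Z. Already a fixed point.
Sat(AF (full ∧ (send ∧ full))) = {s0, s1, s5}
A[full U AF (full ∧ (send ∧ full))]: least fixpoint, start Z0 = Sat(AF (full ∧ (send ∧ full))) = {s0, s1, s5}, add states in Sat(full) with every successor in Z. Already a fixed point.
Sat(A[full U AF (full ∧ (send ∧ full))]) = {s0, s1, s5}
|Sat(A[full U AF (full ∧ (send ∧ full))])| = |{s0, s1, s5}| = 3.

3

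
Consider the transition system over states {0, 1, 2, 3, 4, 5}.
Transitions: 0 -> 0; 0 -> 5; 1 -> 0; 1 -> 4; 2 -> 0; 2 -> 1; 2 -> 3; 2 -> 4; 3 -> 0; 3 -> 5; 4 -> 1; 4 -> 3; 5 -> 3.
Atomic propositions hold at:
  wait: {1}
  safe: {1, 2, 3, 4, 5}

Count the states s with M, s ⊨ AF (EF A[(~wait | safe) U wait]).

3

Sat(~wait) = {0, 2, 3, 4, 5}
Sat(~wait | safe) = {0, 1, 2, 3, 4, 5}
A[(~wait | safe) U wait]: least fixpoint, start Z0 = Sat(wait) = {1}, add states in Sat(~wait | safe) with every successor in Z. Already a fixed point.
Sat(A[(~wait | safe) U wait]) = {1}
EF A[(~wait | safe) U wait]: least fixpoint, start Z0 = {1}, add states with some successor in Z. Z1 = {1, 2, 4}; fixed.
Sat(EF A[(~wait | safe) U wait]) = {1, 2, 4}
AF (EF A[(~wait | safe) U wait]): least fixpoint, start Z0 = {1, 2, 4}, add states with every successor in Z. Already a fixed point.
Sat(AF (EF A[(~wait | safe) U wait])) = {1, 2, 4}
|Sat(AF (EF A[(~wait | safe) U wait]))| = |{1, 2, 4}| = 3.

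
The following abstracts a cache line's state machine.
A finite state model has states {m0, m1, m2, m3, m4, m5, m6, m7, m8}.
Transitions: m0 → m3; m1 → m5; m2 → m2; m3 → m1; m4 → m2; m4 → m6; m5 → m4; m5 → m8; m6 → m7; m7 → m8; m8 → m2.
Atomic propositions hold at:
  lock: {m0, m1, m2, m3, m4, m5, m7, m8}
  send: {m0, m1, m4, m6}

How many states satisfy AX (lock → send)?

Sat(lock → send) = {m0, m1, m4, m6}
Sat(AX (lock → send)) = {s : every successor in {m0, m1, m4, m6}} = {m3}
|Sat(AX (lock → send))| = |{m3}| = 1.

1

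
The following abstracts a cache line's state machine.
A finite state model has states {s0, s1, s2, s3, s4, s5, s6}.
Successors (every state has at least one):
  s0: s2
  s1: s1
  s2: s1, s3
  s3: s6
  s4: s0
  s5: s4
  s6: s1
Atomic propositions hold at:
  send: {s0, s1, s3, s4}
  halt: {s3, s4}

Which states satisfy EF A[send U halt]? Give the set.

A[send U halt]: least fixpoint, start Z0 = Sat(halt) = {s3, s4}, add states in Sat(send) with every successor in Z. Already a fixed point.
Sat(A[send U halt]) = {s3, s4}
EF A[send U halt]: least fixpoint, start Z0 = {s3, s4}, add states with some successor in Z. Z1 = {s2, s3, s4, s5}; Z2 = {s0, s2, s3, s4, s5}; fixed.
Sat(EF A[send U halt]) = {s0, s2, s3, s4, s5}

{s0, s2, s3, s4, s5}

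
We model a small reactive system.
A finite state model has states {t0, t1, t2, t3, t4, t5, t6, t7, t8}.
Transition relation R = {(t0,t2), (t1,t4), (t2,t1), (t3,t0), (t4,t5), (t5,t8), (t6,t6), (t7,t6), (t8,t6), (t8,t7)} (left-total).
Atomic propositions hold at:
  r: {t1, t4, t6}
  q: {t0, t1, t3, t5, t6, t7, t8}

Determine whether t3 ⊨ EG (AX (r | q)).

No

Sat(r | q) = {t0, t1, t3, t4, t5, t6, t7, t8}
Sat(AX (r | q)) = {s : every successor in {t0, t1, t3, t4, t5, t6, t7, t8}} = {t1, t2, t3, t4, t5, t6, t7, t8}
EG (AX (r | q)): greatest fixpoint, start Z0 = {t1, t2, t3, t4, t5, t6, t7, t8}, keep only states in Sat with some successor in Z. Z1 = {t1, t2, t4, t5, t6, t7, t8}; fixed.
Sat(EG (AX (r | q))) = {t1, t2, t4, t5, t6, t7, t8}
t3 ∉ Sat(EG (AX (r | q))) = {t1, t2, t4, t5, t6, t7, t8}, so the formula does not hold at t3.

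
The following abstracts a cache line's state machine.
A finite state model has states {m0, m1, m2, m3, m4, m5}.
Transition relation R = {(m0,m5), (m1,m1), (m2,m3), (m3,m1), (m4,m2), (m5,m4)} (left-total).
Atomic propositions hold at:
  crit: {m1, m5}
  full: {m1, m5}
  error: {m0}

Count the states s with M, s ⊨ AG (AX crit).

Sat(AX crit) = {s : every successor in {m1, m5}} = {m0, m1, m3}
AG (AX crit): greatest fixpoint, start Z0 = {m0, m1, m3}, keep only states in Sat with every successor in Z. Z1 = {m1, m3}; fixed.
Sat(AG (AX crit)) = {m1, m3}
|Sat(AG (AX crit))| = |{m1, m3}| = 2.

2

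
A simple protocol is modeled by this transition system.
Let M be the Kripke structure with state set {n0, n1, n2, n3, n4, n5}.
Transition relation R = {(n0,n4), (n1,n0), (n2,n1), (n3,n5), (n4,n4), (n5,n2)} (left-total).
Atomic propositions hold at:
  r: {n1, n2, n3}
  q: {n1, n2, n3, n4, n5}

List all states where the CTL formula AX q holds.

Sat(AX q) = {s : every successor in {n1, n2, n3, n4, n5}} = {n0, n2, n3, n4, n5}

{n0, n2, n3, n4, n5}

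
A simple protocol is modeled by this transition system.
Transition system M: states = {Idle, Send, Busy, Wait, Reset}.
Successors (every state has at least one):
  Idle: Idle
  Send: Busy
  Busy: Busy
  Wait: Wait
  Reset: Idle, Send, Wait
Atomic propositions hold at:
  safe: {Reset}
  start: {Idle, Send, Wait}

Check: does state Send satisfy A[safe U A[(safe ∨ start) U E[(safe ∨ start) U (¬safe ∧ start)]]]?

Yes

Sat(safe ∨ start) = {Idle, Send, Wait, Reset}
Sat(¬safe) = {Idle, Send, Busy, Wait}
Sat(¬safe ∧ start) = {Idle, Send, Wait}
E[(safe ∨ start) U (¬safe ∧ start)]: least fixpoint, start Z0 = Sat((¬safe ∧ start)) = {Idle, Send, Wait}, add states in Sat(safe ∨ start) with some successor in Z. Z1 = {Idle, Send, Wait, Reset}; fixed.
Sat(E[(safe ∨ start) U (¬safe ∧ start)]) = {Idle, Send, Wait, Reset}
A[(safe ∨ start) U E[(safe ∨ start) U (¬safe ∧ start)]]: least fixpoint, start Z0 = Sat(E[(safe ∨ start) U (¬safe ∧ start)]) = {Idle, Send, Wait, Reset}, add states in Sat(safe ∨ start) with every successor in Z. Already a fixed point.
Sat(A[(safe ∨ start) U E[(safe ∨ start) U (¬safe ∧ start)]]) = {Idle, Send, Wait, Reset}
A[safe U A[(safe ∨ start) U E[(safe ∨ start) U (¬safe ∧ start)]]]: least fixpoint, start Z0 = Sat(A[(safe ∨ start) U E[(safe ∨ start) U (¬safe ∧ start)]]) = {Idle, Send, Wait, Reset}, add states in Sat(safe) with every successor in Z. Already a fixed point.
Sat(A[safe U A[(safe ∨ start) U E[(safe ∨ start) U (¬safe ∧ start)]]]) = {Idle, Send, Wait, Reset}
Send ∈ Sat(A[safe U A[(safe ∨ start) U E[(safe ∨ start) U (¬safe ∧ start)]]]) = {Idle, Send, Wait, Reset}, so the formula holds at Send.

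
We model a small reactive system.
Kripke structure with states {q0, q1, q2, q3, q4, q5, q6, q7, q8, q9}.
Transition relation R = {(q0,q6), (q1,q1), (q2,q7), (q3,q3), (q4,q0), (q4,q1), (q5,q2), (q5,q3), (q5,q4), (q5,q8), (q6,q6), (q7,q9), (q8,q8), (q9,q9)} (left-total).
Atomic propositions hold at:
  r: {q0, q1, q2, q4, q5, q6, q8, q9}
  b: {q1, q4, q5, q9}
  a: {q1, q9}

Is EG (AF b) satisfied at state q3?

No

AF b: least fixpoint, start Z0 = {q1, q4, q5, q9}, add states with every successor in Z. Z1 = {q1, q4, q5, q7, q9}; Z2 = {q1, q2, q4, q5, q7, q9}; fixed.
Sat(AF b) = {q1, q2, q4, q5, q7, q9}
EG (AF b): greatest fixpoint, start Z0 = {q1, q2, q4, q5, q7, q9}, keep only states in Sat with some successor in Z. Already a fixed point.
Sat(EG (AF b)) = {q1, q2, q4, q5, q7, q9}
q3 ∉ Sat(EG (AF b)) = {q1, q2, q4, q5, q7, q9}, so the formula does not hold at q3.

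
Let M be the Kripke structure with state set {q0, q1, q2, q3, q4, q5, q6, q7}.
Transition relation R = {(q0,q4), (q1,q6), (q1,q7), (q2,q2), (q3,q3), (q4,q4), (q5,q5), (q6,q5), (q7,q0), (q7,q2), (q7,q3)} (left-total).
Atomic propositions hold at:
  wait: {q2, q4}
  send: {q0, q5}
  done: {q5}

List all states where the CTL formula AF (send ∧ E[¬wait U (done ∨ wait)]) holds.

{q0, q5, q6}

Sat(¬wait) = {q0, q1, q3, q5, q6, q7}
Sat(done ∨ wait) = {q2, q4, q5}
E[¬wait U (done ∨ wait)]: least fixpoint, start Z0 = Sat((done ∨ wait)) = {q2, q4, q5}, add states in Sat(¬wait) with some successor in Z. Z1 = {q0, q2, q4, q5, q6, q7}; Z2 = {q0, q1, q2, q4, q5, q6, q7}; fixed.
Sat(E[¬wait U (done ∨ wait)]) = {q0, q1, q2, q4, q5, q6, q7}
Sat(send ∧ E[¬wait U (done ∨ wait)]) = {q0, q5}
AF (send ∧ E[¬wait U (done ∨ wait)]): least fixpoint, start Z0 = {q0, q5}, add states with every successor in Z. Z1 = {q0, q5, q6}; fixed.
Sat(AF (send ∧ E[¬wait U (done ∨ wait)])) = {q0, q5, q6}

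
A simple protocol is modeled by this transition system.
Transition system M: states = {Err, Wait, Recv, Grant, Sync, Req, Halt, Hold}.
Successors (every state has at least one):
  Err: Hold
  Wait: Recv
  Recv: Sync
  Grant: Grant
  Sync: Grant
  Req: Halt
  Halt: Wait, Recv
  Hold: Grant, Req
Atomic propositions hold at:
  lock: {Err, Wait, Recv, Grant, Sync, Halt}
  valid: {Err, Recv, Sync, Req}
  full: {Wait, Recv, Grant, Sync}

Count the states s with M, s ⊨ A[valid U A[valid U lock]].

A[valid U lock]: least fixpoint, start Z0 = Sat(lock) = {Err, Wait, Recv, Grant, Sync, Halt}, add states in Sat(valid) with every successor in Z. Z1 = {Err, Wait, Recv, Grant, Sync, Req, Halt}; fixed.
Sat(A[valid U lock]) = {Err, Wait, Recv, Grant, Sync, Req, Halt}
A[valid U A[valid U lock]]: least fixpoint, start Z0 = Sat(A[valid U lock]) = {Err, Wait, Recv, Grant, Sync, Req, Halt}, add states in Sat(valid) with every successor in Z. Already a fixed point.
Sat(A[valid U A[valid U lock]]) = {Err, Wait, Recv, Grant, Sync, Req, Halt}
|Sat(A[valid U A[valid U lock]])| = |{Err, Wait, Recv, Grant, Sync, Req, Halt}| = 7.

7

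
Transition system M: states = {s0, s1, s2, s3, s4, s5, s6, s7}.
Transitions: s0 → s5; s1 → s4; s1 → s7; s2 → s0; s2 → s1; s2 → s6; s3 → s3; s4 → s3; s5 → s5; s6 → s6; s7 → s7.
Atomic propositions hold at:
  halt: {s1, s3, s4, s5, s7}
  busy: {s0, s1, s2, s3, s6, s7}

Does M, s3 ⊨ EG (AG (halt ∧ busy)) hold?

Yes

Sat(halt ∧ busy) = {s1, s3, s7}
AG (halt ∧ busy): greatest fixpoint, start Z0 = {s1, s3, s7}, keep only states in Sat with every successor in Z. Z1 = {s3, s7}; fixed.
Sat(AG (halt ∧ busy)) = {s3, s7}
EG (AG (halt ∧ busy)): greatest fixpoint, start Z0 = {s3, s7}, keep only states in Sat with some successor in Z. Already a fixed point.
Sat(EG (AG (halt ∧ busy))) = {s3, s7}
s3 ∈ Sat(EG (AG (halt ∧ busy))) = {s3, s7}, so the formula holds at s3.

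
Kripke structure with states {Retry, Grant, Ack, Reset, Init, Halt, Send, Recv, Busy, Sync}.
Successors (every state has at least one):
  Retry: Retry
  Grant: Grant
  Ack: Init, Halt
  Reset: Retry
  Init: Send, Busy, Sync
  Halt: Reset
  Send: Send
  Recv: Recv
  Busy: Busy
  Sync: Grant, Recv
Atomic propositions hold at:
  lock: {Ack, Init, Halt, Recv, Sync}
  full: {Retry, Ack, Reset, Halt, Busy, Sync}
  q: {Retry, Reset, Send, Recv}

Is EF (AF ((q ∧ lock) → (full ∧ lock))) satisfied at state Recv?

No

Sat(q ∧ lock) = {Recv}
Sat(full ∧ lock) = {Ack, Halt, Sync}
Sat((q ∧ lock) → (full ∧ lock)) = {Retry, Grant, Ack, Reset, Init, Halt, Send, Busy, Sync}
AF ((q ∧ lock) → (full ∧ lock)): least fixpoint, start Z0 = {Retry, Grant, Ack, Reset, Init, Halt, Send, Busy, Sync}, add states with every successor in Z. Already a fixed point.
Sat(AF ((q ∧ lock) → (full ∧ lock))) = {Retry, Grant, Ack, Reset, Init, Halt, Send, Busy, Sync}
EF (AF ((q ∧ lock) → (full ∧ lock))): least fixpoint, start Z0 = {Retry, Grant, Ack, Reset, Init, Halt, Send, Busy, Sync}, add states with some successor in Z. Already a fixed point.
Sat(EF (AF ((q ∧ lock) → (full ∧ lock)))) = {Retry, Grant, Ack, Reset, Init, Halt, Send, Busy, Sync}
Recv ∉ Sat(EF (AF ((q ∧ lock) → (full ∧ lock)))) = {Retry, Grant, Ack, Reset, Init, Halt, Send, Busy, Sync}, so the formula does not hold at Recv.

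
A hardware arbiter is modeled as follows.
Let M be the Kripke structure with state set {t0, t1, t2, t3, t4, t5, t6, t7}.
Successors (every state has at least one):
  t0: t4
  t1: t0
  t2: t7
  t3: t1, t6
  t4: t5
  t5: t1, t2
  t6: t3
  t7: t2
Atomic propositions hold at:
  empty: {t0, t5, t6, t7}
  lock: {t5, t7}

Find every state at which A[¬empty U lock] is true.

Sat(¬empty) = {t1, t2, t3, t4}
A[¬empty U lock]: least fixpoint, start Z0 = Sat(lock) = {t5, t7}, add states in Sat(¬empty) with every successor in Z. Z1 = {t2, t4, t5, t7}; fixed.
Sat(A[¬empty U lock]) = {t2, t4, t5, t7}

{t2, t4, t5, t7}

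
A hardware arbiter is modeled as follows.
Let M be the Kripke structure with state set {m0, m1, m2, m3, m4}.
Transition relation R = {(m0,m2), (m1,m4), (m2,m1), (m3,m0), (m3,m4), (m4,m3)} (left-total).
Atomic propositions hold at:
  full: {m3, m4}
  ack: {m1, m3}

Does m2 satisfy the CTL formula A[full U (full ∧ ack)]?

Sat(full ∧ ack) = {m3}
A[full U (full ∧ ack)]: least fixpoint, start Z0 = Sat((full ∧ ack)) = {m3}, add states in Sat(full) with every successor in Z. Z1 = {m3, m4}; fixed.
Sat(A[full U (full ∧ ack)]) = {m3, m4}
m2 ∉ Sat(A[full U (full ∧ ack)]) = {m3, m4}, so the formula does not hold at m2.

No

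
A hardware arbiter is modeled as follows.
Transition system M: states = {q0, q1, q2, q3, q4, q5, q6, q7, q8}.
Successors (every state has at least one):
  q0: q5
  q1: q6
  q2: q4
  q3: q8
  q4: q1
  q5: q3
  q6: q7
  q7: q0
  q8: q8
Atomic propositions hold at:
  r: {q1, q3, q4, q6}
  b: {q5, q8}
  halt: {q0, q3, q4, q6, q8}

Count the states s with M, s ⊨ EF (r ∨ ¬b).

Sat(¬b) = {q0, q1, q2, q3, q4, q6, q7}
Sat(r ∨ ¬b) = {q0, q1, q2, q3, q4, q6, q7}
EF (r ∨ ¬b): least fixpoint, start Z0 = {q0, q1, q2, q3, q4, q6, q7}, add states with some successor in Z. Z1 = {q0, q1, q2, q3, q4, q5, q6, q7}; fixed.
Sat(EF (r ∨ ¬b)) = {q0, q1, q2, q3, q4, q5, q6, q7}
|Sat(EF (r ∨ ¬b))| = |{q0, q1, q2, q3, q4, q5, q6, q7}| = 8.

8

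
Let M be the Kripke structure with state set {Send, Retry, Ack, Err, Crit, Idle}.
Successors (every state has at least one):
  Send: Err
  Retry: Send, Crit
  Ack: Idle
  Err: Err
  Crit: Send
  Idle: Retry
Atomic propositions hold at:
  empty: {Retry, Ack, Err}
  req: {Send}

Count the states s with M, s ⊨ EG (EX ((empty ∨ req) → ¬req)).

Sat(empty ∨ req) = {Send, Retry, Ack, Err}
Sat(¬req) = {Retry, Ack, Err, Crit, Idle}
Sat((empty ∨ req) → ¬req) = {Retry, Ack, Err, Crit, Idle}
Sat(EX ((empty ∨ req) → ¬req)) = {s : some successor in {Retry, Ack, Err, Crit, Idle}} = {Send, Retry, Ack, Err, Idle}
EG (EX ((empty ∨ req) → ¬req)): greatest fixpoint, start Z0 = {Send, Retry, Ack, Err, Idle}, keep only states in Sat with some successor in Z. Already a fixed point.
Sat(EG (EX ((empty ∨ req) → ¬req))) = {Send, Retry, Ack, Err, Idle}
|Sat(EG (EX ((empty ∨ req) → ¬req)))| = |{Send, Retry, Ack, Err, Idle}| = 5.

5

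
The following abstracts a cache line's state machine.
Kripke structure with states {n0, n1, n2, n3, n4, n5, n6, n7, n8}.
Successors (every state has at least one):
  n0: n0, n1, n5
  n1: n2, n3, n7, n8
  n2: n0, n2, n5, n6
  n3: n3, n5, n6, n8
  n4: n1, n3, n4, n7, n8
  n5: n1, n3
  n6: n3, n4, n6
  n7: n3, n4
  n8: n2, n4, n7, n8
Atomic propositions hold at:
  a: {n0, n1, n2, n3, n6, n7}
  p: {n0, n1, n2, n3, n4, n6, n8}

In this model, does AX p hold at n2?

Sat(AX p) = {s : every successor in {n0, n1, n2, n3, n4, n6, n8}} = {n5, n6, n7}
n2 ∉ Sat(AX p) = {n5, n6, n7}, so the formula does not hold at n2.

No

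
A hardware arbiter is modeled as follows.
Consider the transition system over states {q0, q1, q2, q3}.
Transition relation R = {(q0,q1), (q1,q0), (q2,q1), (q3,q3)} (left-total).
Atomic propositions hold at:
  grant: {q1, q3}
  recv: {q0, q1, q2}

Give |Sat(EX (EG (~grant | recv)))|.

3

Sat(~grant) = {q0, q2}
Sat(~grant | recv) = {q0, q1, q2}
EG (~grant | recv): greatest fixpoint, start Z0 = {q0, q1, q2}, keep only states in Sat with some successor in Z. Already a fixed point.
Sat(EG (~grant | recv)) = {q0, q1, q2}
Sat(EX (EG (~grant | recv))) = {s : some successor in {q0, q1, q2}} = {q0, q1, q2}
|Sat(EX (EG (~grant | recv)))| = |{q0, q1, q2}| = 3.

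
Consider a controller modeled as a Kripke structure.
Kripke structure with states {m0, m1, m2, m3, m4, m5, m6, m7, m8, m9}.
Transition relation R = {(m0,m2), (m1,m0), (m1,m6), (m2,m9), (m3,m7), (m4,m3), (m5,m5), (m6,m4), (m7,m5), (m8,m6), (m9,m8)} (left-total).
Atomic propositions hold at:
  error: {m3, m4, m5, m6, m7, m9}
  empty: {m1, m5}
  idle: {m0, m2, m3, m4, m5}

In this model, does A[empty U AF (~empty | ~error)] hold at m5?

No

Sat(~empty) = {m0, m2, m3, m4, m6, m7, m8, m9}
Sat(~error) = {m0, m1, m2, m8}
Sat(~empty | ~error) = {m0, m1, m2, m3, m4, m6, m7, m8, m9}
AF (~empty | ~error): least fixpoint, start Z0 = {m0, m1, m2, m3, m4, m6, m7, m8, m9}, add states with every successor in Z. Already a fixed point.
Sat(AF (~empty | ~error)) = {m0, m1, m2, m3, m4, m6, m7, m8, m9}
A[empty U AF (~empty | ~error)]: least fixpoint, start Z0 = Sat(AF (~empty | ~error)) = {m0, m1, m2, m3, m4, m6, m7, m8, m9}, add states in Sat(empty) with every successor in Z. Already a fixed point.
Sat(A[empty U AF (~empty | ~error)]) = {m0, m1, m2, m3, m4, m6, m7, m8, m9}
m5 ∉ Sat(A[empty U AF (~empty | ~error)]) = {m0, m1, m2, m3, m4, m6, m7, m8, m9}, so the formula does not hold at m5.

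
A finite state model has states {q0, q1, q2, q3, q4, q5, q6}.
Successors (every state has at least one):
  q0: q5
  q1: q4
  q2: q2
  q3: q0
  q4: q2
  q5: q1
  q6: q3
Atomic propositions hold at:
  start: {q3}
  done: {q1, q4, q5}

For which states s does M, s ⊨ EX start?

{q6}

Sat(EX start) = {s : some successor in {q3}} = {q6}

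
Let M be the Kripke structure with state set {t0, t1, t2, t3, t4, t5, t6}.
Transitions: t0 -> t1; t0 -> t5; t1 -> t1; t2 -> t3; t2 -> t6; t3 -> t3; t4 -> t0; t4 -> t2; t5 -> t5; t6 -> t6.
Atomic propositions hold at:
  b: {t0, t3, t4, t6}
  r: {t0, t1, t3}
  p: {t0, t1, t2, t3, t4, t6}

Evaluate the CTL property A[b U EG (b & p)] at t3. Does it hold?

Sat(b & p) = {t0, t3, t4, t6}
EG (b & p): greatest fixpoint, start Z0 = {t0, t3, t4, t6}, keep only states in Sat with some successor in Z. Z1 = {t3, t4, t6}; Z2 = {t3, t6}; fixed.
Sat(EG (b & p)) = {t3, t6}
A[b U EG (b & p)]: least fixpoint, start Z0 = Sat(EG (b & p)) = {t3, t6}, add states in Sat(b) with every successor in Z. Already a fixed point.
Sat(A[b U EG (b & p)]) = {t3, t6}
t3 ∈ Sat(A[b U EG (b & p)]) = {t3, t6}, so the formula holds at t3.

Yes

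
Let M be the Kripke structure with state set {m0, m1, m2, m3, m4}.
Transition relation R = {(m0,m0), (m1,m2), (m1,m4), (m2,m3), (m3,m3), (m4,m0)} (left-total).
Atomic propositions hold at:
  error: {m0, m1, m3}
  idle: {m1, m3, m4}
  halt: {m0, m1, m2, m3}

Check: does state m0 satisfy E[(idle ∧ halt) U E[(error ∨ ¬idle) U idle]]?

Sat(idle ∧ halt) = {m1, m3}
Sat(¬idle) = {m0, m2}
Sat(error ∨ ¬idle) = {m0, m1, m2, m3}
E[(error ∨ ¬idle) U idle]: least fixpoint, start Z0 = Sat(idle) = {m1, m3, m4}, add states in Sat(error ∨ ¬idle) with some successor in Z. Z1 = {m1, m2, m3, m4}; fixed.
Sat(E[(error ∨ ¬idle) U idle]) = {m1, m2, m3, m4}
E[(idle ∧ halt) U E[(error ∨ ¬idle) U idle]]: least fixpoint, start Z0 = Sat(E[(error ∨ ¬idle) U idle]) = {m1, m2, m3, m4}, add states in Sat(idle ∧ halt) with some successor in Z. Already a fixed point.
Sat(E[(idle ∧ halt) U E[(error ∨ ¬idle) U idle]]) = {m1, m2, m3, m4}
m0 ∉ Sat(E[(idle ∧ halt) U E[(error ∨ ¬idle) U idle]]) = {m1, m2, m3, m4}, so the formula does not hold at m0.

No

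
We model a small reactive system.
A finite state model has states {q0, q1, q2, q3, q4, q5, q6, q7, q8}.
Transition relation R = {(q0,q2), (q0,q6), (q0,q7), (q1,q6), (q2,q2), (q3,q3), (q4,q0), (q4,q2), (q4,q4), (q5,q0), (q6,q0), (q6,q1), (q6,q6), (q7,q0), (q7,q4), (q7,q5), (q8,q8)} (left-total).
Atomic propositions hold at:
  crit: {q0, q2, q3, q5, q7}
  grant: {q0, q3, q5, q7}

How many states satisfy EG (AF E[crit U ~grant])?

8

Sat(~grant) = {q1, q2, q4, q6, q8}
E[crit U ~grant]: least fixpoint, start Z0 = Sat(~grant) = {q1, q2, q4, q6, q8}, add states in Sat(crit) with some successor in Z. Z1 = {q0, q1, q2, q4, q6, q7, q8}; Z2 = {q0, q1, q2, q4, q5, q6, q7, q8}; fixed.
Sat(E[crit U ~grant]) = {q0, q1, q2, q4, q5, q6, q7, q8}
AF E[crit U ~grant]: least fixpoint, start Z0 = {q0, q1, q2, q4, q5, q6, q7, q8}, add states with every successor in Z. Already a fixed point.
Sat(AF E[crit U ~grant]) = {q0, q1, q2, q4, q5, q6, q7, q8}
EG (AF E[crit U ~grant]): greatest fixpoint, start Z0 = {q0, q1, q2, q4, q5, q6, q7, q8}, keep only states in Sat with some successor in Z. Already a fixed point.
Sat(EG (AF E[crit U ~grant])) = {q0, q1, q2, q4, q5, q6, q7, q8}
|Sat(EG (AF E[crit U ~grant]))| = |{q0, q1, q2, q4, q5, q6, q7, q8}| = 8.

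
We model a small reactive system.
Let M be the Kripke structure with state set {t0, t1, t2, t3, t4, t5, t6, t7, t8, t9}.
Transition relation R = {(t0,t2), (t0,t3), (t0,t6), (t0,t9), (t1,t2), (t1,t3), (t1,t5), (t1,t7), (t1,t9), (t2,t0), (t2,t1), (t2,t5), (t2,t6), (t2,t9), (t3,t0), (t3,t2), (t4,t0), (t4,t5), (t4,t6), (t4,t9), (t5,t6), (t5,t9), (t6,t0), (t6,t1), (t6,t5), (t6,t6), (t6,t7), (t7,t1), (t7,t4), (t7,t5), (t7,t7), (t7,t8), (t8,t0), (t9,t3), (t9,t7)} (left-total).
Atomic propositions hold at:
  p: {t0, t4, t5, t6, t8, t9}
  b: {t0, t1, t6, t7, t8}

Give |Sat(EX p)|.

9

Sat(EX p) = {s : some successor in {t0, t4, t5, t6, t8, t9}} = {t0, t1, t2, t3, t4, t5, t6, t7, t8}
|Sat(EX p)| = |{t0, t1, t2, t3, t4, t5, t6, t7, t8}| = 9.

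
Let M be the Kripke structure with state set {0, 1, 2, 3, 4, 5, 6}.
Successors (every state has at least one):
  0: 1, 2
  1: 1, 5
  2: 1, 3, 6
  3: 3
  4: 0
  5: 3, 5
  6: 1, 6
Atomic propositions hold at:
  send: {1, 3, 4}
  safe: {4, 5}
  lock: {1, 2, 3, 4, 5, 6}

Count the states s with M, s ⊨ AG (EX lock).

Sat(EX lock) = {s : some successor in {1, 2, 3, 4, 5, 6}} = {0, 1, 2, 3, 5, 6}
AG (EX lock): greatest fixpoint, start Z0 = {0, 1, 2, 3, 5, 6}, keep only states in Sat with every successor in Z. Already a fixed point.
Sat(AG (EX lock)) = {0, 1, 2, 3, 5, 6}
|Sat(AG (EX lock))| = |{0, 1, 2, 3, 5, 6}| = 6.

6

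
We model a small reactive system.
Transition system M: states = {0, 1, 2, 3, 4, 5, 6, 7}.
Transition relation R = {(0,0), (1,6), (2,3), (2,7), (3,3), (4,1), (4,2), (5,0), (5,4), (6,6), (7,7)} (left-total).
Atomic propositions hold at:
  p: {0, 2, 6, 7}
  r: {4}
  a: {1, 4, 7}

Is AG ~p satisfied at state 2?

Sat(~p) = {1, 3, 4, 5}
AG ~p: greatest fixpoint, start Z0 = {1, 3, 4, 5}, keep only states in Sat with every successor in Z. Z1 = {3}; fixed.
Sat(AG ~p) = {3}
2 ∉ Sat(AG ~p) = {3}, so the formula does not hold at 2.

No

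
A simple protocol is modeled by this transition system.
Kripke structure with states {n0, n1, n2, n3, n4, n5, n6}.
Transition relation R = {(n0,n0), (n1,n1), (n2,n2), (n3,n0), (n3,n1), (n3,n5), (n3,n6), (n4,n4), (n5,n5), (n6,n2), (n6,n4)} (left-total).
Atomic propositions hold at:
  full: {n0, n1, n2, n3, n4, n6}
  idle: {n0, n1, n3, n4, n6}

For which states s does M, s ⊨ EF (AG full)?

{n0, n1, n2, n3, n4, n6}

AG full: greatest fixpoint, start Z0 = {n0, n1, n2, n3, n4, n6}, keep only states in Sat with every successor in Z. Z1 = {n0, n1, n2, n4, n6}; fixed.
Sat(AG full) = {n0, n1, n2, n4, n6}
EF (AG full): least fixpoint, start Z0 = {n0, n1, n2, n4, n6}, add states with some successor in Z. Z1 = {n0, n1, n2, n3, n4, n6}; fixed.
Sat(EF (AG full)) = {n0, n1, n2, n3, n4, n6}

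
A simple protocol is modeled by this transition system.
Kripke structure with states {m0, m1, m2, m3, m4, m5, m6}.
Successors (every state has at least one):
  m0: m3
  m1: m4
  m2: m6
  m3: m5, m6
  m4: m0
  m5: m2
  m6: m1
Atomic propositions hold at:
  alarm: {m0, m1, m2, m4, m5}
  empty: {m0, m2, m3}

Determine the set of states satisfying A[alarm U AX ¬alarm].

Sat(¬alarm) = {m3, m6}
Sat(AX ¬alarm) = {s : every successor in {m3, m6}} = {m0, m2}
A[alarm U AX ¬alarm]: least fixpoint, start Z0 = Sat(AX ¬alarm) = {m0, m2}, add states in Sat(alarm) with every successor in Z. Z1 = {m0, m2, m4, m5}; Z2 = {m0, m1, m2, m4, m5}; fixed.
Sat(A[alarm U AX ¬alarm]) = {m0, m1, m2, m4, m5}

{m0, m1, m2, m4, m5}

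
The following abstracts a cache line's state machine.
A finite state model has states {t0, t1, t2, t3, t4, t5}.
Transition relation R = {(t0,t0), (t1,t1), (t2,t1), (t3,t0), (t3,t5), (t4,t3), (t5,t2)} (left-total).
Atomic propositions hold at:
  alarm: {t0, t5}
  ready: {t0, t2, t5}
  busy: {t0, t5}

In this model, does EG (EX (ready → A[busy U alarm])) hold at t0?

Yes

A[busy U alarm]: least fixpoint, start Z0 = Sat(alarm) = {t0, t5}, add states in Sat(busy) with every successor in Z. Already a fixed point.
Sat(A[busy U alarm]) = {t0, t5}
Sat(ready → A[busy U alarm]) = {t0, t1, t3, t4, t5}
Sat(EX (ready → A[busy U alarm])) = {s : some successor in {t0, t1, t3, t4, t5}} = {t0, t1, t2, t3, t4}
EG (EX (ready → A[busy U alarm])): greatest fixpoint, start Z0 = {t0, t1, t2, t3, t4}, keep only states in Sat with some successor in Z. Already a fixed point.
Sat(EG (EX (ready → A[busy U alarm]))) = {t0, t1, t2, t3, t4}
t0 ∈ Sat(EG (EX (ready → A[busy U alarm]))) = {t0, t1, t2, t3, t4}, so the formula holds at t0.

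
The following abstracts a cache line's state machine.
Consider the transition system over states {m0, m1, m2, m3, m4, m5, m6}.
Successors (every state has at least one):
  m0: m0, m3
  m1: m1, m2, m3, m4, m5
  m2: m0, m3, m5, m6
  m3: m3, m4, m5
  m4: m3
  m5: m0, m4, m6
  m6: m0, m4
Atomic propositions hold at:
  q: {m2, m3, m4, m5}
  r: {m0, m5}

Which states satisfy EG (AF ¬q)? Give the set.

Sat(¬q) = {m0, m1, m6}
AF ¬q: least fixpoint, start Z0 = {m0, m1, m6}, add states with every successor in Z. Already a fixed point.
Sat(AF ¬q) = {m0, m1, m6}
EG (AF ¬q): greatest fixpoint, start Z0 = {m0, m1, m6}, keep only states in Sat with some successor in Z. Already a fixed point.
Sat(EG (AF ¬q)) = {m0, m1, m6}

{m0, m1, m6}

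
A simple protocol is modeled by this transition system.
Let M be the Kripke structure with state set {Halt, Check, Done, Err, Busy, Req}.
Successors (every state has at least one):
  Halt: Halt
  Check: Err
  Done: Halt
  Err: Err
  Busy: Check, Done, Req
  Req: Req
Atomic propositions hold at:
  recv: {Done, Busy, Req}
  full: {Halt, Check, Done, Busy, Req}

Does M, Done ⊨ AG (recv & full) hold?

Sat(recv & full) = {Done, Busy, Req}
AG (recv & full): greatest fixpoint, start Z0 = {Done, Busy, Req}, keep only states in Sat with every successor in Z. Z1 = {Req}; fixed.
Sat(AG (recv & full)) = {Req}
Done ∉ Sat(AG (recv & full)) = {Req}, so the formula does not hold at Done.

No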